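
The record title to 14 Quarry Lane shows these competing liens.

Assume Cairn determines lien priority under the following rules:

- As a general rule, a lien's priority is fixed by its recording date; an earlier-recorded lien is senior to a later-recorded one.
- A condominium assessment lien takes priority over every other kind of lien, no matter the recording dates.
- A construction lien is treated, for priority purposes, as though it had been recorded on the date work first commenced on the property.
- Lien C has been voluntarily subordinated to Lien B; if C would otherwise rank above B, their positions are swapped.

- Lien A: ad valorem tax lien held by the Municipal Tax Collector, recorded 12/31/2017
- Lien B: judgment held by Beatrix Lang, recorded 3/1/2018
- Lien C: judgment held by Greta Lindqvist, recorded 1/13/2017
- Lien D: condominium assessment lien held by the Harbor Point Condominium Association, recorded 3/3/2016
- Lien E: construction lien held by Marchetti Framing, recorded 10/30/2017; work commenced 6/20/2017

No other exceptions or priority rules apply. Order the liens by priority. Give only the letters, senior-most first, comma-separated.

D, B, E, A, C

Effective dates after the stated exceptions: E relates back to 6/20/2017 (work commenced).
As a condominium assessment lien, D is senior to every other lien.
Among the remaining liens, by effective date: C (1/13/2017), E (6/20/2017), A (12/31/2017), B (3/1/2018).
The subordination applies — C was senior to B — so C and B swap.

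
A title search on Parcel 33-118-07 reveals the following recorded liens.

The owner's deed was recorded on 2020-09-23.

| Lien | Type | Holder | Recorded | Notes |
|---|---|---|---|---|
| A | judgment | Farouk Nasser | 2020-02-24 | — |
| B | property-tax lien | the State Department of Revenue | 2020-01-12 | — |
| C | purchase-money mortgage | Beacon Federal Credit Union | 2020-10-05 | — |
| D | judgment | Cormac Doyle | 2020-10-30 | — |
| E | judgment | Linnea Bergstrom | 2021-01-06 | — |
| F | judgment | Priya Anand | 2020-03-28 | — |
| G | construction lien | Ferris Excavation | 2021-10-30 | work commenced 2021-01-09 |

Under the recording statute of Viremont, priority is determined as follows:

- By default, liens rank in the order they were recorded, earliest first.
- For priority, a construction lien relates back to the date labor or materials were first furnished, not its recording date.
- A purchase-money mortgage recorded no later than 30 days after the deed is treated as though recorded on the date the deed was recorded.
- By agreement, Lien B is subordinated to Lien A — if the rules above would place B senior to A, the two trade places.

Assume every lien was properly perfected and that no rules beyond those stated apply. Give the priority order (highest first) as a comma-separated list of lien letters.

A, B, F, C, D, E, G

Effective dates: C was recorded within the 30-day window, so its effective date is the deed date 2020-09-23; G's effective date is 2021-01-09, when work began.
By effective date: B (2020-01-12), A (2020-02-24), F (2020-03-28), C (2020-09-23), D (2020-10-30), E (2021-01-06), G (2021-01-09).
B is senior to A before the subordination, so the two trade places.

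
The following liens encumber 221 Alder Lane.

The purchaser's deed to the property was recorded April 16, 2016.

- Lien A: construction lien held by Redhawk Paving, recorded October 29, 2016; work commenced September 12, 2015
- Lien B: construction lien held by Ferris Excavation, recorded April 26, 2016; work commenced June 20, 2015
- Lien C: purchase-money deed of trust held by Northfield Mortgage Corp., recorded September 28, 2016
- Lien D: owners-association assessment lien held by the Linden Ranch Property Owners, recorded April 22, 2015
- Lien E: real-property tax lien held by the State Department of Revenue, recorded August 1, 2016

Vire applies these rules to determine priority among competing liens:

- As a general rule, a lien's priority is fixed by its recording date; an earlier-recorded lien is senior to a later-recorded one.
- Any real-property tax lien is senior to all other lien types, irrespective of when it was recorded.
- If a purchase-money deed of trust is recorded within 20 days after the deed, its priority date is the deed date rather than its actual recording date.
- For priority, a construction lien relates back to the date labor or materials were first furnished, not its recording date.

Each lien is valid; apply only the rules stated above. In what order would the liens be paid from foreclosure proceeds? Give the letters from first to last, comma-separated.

Effective dates after the stated exceptions: A is treated as recorded September 12, 2015, the work-commencement date; B is treated as recorded June 20, 2015, the work-commencement date; C was recorded 165 days after the deed, outside the 20-day window, so it keeps its recording date.
E is a real-property tax lien, so it outranks all other liens regardless of date.
Ordering the rest by effective date: D (April 22, 2015), B (June 20, 2015), A (September 12, 2015), C (September 28, 2016).

E, D, B, A, C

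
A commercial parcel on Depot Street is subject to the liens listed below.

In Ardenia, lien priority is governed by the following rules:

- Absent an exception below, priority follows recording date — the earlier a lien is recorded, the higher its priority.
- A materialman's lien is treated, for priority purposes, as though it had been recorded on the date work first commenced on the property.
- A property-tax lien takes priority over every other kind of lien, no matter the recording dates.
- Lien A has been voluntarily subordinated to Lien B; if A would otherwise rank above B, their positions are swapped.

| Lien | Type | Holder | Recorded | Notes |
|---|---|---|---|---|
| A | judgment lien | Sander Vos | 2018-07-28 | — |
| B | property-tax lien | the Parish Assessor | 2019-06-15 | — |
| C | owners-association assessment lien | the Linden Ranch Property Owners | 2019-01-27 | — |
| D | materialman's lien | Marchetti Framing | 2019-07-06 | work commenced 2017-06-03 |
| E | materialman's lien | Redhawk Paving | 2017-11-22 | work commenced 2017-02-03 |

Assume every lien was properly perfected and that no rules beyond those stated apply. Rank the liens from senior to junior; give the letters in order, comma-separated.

B, E, D, A, C

Adjusting effective dates: D is treated as recorded 2017-06-03, the work-commencement date; E's effective date is 2017-02-03, when work began.
B, as a property-tax lien, has superpriority and ranks first.
Remaining liens by effective date: E (2017-02-03), D (2017-06-03), A (2018-07-28), C (2019-01-27).
A is already junior to B, so the subordination agreement changes nothing.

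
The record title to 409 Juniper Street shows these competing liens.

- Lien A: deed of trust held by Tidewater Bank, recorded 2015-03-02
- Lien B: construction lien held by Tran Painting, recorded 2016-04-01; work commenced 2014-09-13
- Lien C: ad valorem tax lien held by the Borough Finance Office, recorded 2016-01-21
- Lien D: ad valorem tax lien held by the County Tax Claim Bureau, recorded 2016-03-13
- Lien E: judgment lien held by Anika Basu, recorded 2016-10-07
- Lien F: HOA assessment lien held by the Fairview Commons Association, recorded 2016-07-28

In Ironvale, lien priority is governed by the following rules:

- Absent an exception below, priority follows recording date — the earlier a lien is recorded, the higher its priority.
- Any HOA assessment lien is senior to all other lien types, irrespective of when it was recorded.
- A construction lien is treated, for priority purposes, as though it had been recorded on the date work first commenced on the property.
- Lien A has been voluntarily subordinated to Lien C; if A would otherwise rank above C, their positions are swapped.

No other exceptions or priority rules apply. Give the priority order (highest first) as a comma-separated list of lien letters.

Effective dates: B relates back to 2014-09-13 (work commenced).
F is an HOA assessment lien and takes priority over every other lien.
Remaining liens by effective date: B (2014-09-13), A (2015-03-02), C (2016-01-21), D (2016-03-13), E (2016-10-07).
A would otherwise be senior to C, so under the subordination agreement A and C exchange positions.

F, B, C, A, D, E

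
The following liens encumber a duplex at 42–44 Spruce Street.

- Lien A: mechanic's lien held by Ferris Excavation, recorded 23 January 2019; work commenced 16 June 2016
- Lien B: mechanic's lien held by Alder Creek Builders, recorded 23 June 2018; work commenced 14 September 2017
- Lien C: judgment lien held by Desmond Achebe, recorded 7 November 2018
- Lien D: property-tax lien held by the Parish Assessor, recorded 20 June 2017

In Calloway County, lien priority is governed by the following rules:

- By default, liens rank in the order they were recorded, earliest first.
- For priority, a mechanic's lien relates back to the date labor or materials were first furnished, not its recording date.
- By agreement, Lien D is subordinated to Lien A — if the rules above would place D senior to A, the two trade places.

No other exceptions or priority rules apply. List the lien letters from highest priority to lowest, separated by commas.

A, D, B, C

Effective dates after the stated exceptions: A relates back to 16 June 2016 (work commenced); B's effective date is 14 September 2017, when work began.
By effective date: A (16 June 2016), D (20 June 2017), B (14 September 2017), C (7 November 2018).
D is already junior to A, so the subordination agreement changes nothing.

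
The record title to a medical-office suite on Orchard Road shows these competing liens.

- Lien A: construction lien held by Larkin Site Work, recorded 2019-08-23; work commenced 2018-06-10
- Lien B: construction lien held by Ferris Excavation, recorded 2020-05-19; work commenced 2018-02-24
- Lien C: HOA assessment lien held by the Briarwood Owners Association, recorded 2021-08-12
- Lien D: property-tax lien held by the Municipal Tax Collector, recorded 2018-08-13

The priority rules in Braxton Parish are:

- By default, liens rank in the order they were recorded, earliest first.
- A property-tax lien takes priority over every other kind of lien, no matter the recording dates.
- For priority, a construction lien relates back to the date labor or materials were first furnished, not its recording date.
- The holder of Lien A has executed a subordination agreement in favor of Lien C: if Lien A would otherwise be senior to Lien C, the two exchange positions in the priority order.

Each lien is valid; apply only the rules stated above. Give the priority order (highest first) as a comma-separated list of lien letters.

D, B, C, A

Effective dates after the stated exceptions: A's effective date is 2018-06-10, when work began; B's effective date is 2018-02-24, when work began.
D is a property-tax lien and takes priority over every other lien.
Ordering the rest by effective date: B (2018-02-24), A (2018-06-10), C (2021-08-12).
A would otherwise be senior to C, so under the subordination agreement A and C exchange positions.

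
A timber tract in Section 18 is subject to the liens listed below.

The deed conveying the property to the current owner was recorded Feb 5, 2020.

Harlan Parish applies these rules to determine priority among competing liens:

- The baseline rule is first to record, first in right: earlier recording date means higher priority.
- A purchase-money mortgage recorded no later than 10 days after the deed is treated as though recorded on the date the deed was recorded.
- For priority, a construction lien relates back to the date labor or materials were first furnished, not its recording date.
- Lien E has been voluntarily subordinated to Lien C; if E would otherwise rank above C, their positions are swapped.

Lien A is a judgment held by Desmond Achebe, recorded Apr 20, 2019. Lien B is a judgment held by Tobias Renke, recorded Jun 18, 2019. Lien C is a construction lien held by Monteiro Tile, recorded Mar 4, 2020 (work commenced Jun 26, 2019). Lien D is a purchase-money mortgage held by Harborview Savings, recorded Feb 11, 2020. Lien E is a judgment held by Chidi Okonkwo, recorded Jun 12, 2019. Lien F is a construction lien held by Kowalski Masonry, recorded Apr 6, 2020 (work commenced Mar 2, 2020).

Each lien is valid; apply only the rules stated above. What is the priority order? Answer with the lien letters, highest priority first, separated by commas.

Effective dates: C is treated as recorded Jun 26, 2019, the work-commencement date; D relates back to the deed date Feb 5, 2020; F relates back to Mar 2, 2020 (work commenced).
Sorted by effective date: A (Apr 20, 2019), E (Jun 12, 2019), B (Jun 18, 2019), C (Jun 26, 2019), D (Feb 5, 2020), F (Mar 2, 2020).
E is senior to C before the subordination, so the two trade places.

A, C, B, E, D, F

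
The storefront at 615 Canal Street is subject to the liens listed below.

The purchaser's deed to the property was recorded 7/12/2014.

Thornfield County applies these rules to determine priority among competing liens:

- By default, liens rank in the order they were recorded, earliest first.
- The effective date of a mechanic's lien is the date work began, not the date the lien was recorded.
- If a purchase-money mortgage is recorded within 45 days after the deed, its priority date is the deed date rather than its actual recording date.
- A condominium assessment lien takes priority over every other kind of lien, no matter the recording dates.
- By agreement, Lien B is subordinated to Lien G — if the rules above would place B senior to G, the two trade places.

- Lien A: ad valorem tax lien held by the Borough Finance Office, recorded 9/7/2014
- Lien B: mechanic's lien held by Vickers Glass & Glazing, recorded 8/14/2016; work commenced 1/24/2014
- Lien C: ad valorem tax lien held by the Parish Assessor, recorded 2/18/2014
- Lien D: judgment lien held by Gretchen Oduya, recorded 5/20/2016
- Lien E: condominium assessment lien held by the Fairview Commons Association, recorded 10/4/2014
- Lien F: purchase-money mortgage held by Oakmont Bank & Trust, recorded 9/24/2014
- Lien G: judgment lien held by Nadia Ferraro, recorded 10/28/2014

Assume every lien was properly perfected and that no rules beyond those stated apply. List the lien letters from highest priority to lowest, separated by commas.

E, G, C, A, F, B, D

First, effective dates: B's effective date is 1/24/2014, when work began; F was recorded 74 days after the deed, outside the 45-day window, so it keeps its recording date.
E is a condominium assessment lien and takes priority over every other lien.
Ordering the rest by effective date: B (1/24/2014), C (2/18/2014), A (9/7/2014), F (9/24/2014), G (10/28/2014), D (5/20/2016).
B is senior to G before the subordination, so the two trade places.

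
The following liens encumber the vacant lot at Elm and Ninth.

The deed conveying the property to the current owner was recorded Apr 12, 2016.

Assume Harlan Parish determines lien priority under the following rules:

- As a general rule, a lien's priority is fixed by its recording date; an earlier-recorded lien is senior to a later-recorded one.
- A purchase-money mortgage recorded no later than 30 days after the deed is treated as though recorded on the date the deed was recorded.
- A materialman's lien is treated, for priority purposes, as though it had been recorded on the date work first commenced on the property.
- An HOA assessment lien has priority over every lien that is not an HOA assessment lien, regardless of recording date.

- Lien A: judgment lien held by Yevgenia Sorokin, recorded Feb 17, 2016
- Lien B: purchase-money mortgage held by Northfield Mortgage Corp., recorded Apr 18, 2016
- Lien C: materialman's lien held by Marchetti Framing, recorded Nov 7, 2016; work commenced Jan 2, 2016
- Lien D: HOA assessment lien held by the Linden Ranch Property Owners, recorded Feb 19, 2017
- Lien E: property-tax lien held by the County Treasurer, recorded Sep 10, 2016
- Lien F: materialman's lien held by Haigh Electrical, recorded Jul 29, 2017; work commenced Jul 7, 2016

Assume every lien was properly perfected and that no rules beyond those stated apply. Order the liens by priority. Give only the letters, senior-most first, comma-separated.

D, C, A, B, F, E

First, effective dates: B relates back to the deed date Apr 12, 2016; C's effective date is Jan 2, 2016, when work began; F's effective date is Jul 7, 2016, when work began.
As an HOA assessment lien, D is senior to every other lien.
Ordering the rest by effective date: C (Jan 2, 2016), A (Feb 17, 2016), B (Apr 12, 2016), F (Jul 7, 2016), E (Sep 10, 2016).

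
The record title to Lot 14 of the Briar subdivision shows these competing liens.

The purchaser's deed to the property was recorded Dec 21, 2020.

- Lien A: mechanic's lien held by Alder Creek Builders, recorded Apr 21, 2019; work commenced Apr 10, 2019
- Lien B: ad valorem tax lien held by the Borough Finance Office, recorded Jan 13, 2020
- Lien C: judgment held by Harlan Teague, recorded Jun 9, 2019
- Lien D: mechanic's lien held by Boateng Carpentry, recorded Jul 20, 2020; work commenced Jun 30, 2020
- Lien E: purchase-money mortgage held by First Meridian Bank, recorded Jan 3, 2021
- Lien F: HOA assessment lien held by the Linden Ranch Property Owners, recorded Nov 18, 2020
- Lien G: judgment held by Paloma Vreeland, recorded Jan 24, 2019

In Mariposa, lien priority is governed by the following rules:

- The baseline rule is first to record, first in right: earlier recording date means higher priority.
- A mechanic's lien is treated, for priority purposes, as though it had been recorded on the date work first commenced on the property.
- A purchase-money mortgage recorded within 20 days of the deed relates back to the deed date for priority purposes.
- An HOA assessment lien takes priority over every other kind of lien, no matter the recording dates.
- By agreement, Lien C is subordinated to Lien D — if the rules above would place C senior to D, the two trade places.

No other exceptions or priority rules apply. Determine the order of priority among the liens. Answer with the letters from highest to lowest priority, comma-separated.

F, G, A, D, B, C, E

Effective dates: A's effective date is Apr 10, 2019, when work began; D is treated as recorded Jun 30, 2020, the work-commencement date; E relates back to the deed date Dec 21, 2020.
F is an HOA assessment lien, so it outranks all other liens regardless of date.
Among the remaining liens, by effective date: G (Jan 24, 2019), A (Apr 10, 2019), C (Jun 9, 2019), B (Jan 13, 2020), D (Jun 30, 2020), E (Dec 21, 2020).
C is senior to D before the subordination, so the two trade places.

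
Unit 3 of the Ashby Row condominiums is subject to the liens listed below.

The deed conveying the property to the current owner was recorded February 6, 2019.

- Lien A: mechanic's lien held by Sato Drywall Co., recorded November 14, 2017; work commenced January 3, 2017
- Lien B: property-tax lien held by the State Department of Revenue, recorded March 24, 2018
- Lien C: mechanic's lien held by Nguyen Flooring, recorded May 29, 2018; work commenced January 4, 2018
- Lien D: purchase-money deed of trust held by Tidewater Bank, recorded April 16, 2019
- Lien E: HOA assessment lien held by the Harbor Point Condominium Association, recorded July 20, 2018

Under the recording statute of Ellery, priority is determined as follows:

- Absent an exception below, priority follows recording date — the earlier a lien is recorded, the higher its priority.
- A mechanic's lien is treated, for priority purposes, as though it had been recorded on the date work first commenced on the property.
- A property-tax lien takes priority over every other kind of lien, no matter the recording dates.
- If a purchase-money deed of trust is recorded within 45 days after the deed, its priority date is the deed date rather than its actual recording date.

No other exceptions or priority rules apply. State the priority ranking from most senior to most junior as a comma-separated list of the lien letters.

Effective dates: A's effective date is January 3, 2017, when work began; C is treated as recorded January 4, 2018, the work-commencement date; D missed the 45-day window (69 days after the deed), so its recording date stands.
B is a property-tax lien, so it outranks all other liens regardless of date.
Ordering the rest by effective date: A (January 3, 2017), C (January 4, 2018), E (July 20, 2018), D (April 16, 2019).

B, A, C, E, D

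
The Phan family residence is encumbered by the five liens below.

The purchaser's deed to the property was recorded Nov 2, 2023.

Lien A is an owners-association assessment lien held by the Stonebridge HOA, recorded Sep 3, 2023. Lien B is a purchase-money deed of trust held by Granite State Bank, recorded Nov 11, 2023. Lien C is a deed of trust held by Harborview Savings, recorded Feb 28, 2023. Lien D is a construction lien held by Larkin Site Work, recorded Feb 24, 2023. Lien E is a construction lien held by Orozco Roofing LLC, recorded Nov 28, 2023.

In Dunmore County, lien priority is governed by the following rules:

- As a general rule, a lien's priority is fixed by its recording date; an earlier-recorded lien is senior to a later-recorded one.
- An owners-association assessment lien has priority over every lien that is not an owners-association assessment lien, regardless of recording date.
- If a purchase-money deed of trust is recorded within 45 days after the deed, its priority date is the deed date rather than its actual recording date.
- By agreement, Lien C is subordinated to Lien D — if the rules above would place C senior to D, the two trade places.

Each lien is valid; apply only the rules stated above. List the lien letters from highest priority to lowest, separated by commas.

A, D, C, B, E

Effective dates after the stated exceptions: B's effective date is the deed date, Nov 2, 2023.
A is an owners-association assessment lien and takes priority over every other lien.
Remaining liens by effective date: D (Feb 24, 2023), C (Feb 28, 2023), B (Nov 2, 2023), E (Nov 28, 2023).
C already ranks below D; the subordination has no effect.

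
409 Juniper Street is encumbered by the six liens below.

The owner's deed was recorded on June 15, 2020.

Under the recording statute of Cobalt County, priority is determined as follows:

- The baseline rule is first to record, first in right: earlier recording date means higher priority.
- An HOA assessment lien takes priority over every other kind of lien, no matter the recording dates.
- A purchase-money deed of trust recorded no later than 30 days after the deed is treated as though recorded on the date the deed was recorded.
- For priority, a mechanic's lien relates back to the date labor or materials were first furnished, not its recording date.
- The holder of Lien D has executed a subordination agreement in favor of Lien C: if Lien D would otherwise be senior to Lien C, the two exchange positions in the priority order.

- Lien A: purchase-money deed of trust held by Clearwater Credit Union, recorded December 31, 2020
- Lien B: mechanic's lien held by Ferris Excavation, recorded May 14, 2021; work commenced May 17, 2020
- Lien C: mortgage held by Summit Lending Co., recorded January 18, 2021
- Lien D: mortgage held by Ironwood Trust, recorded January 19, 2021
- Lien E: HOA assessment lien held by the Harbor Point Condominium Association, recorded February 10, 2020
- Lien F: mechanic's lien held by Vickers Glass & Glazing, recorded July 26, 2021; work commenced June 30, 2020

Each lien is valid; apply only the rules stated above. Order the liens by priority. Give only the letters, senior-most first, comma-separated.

E, B, F, A, C, D

Adjusting effective dates: A was recorded 199 days after the deed, outside the 30-day window, so it keeps its recording date; B relates back to May 17, 2020 (work commenced); F is treated as recorded June 30, 2020, the work-commencement date.
E is an HOA assessment lien, so it outranks all other liens regardless of date.
Ordering the rest by effective date: B (May 17, 2020), F (June 30, 2020), A (December 31, 2020), C (January 18, 2021), D (January 19, 2021).
D already ranks below C; the subordination has no effect.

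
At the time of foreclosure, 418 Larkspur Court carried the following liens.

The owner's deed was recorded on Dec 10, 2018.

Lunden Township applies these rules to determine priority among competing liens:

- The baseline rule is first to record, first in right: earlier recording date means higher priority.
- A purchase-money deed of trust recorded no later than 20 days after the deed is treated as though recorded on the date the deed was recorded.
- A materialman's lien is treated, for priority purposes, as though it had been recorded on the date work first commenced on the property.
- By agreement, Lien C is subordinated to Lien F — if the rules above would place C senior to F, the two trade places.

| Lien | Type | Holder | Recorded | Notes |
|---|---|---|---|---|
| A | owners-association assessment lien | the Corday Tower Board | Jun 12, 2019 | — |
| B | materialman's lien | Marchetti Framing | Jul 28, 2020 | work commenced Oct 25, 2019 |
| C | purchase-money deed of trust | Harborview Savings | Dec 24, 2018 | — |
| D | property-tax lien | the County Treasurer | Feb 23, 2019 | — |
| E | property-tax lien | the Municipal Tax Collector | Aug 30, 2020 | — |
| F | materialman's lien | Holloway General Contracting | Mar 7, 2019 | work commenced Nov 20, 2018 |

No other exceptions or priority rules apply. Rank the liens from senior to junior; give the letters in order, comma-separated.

F, C, D, A, B, E

Effective dates: B's effective date is Oct 25, 2019, when work began; C's effective date is the deed date, Dec 10, 2018; F relates back to Nov 20, 2018 (work commenced).
By effective date, earliest first: F (Nov 20, 2018), C (Dec 10, 2018), D (Feb 23, 2019), A (Jun 12, 2019), B (Oct 25, 2019), E (Aug 30, 2020).
Since C is not senior to F, the subordination leaves the order unchanged.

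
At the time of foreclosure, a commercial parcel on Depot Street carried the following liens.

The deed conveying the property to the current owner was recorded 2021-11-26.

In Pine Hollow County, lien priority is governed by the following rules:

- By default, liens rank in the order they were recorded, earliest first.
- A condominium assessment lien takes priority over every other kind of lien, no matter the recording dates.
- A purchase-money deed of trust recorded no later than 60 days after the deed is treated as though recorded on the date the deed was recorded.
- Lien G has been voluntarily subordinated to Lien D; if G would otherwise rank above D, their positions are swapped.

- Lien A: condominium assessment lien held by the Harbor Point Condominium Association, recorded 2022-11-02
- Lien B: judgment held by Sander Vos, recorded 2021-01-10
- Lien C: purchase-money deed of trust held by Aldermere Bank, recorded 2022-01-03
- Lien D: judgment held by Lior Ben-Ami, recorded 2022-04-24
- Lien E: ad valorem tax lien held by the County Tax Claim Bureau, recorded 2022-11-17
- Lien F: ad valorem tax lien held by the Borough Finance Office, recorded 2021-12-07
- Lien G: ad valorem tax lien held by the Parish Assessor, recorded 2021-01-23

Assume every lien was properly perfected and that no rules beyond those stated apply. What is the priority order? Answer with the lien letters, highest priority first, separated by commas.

Adjusting effective dates: C's effective date is the deed date, 2021-11-26.
As a condominium assessment lien, A is senior to every other lien.
Remaining liens by effective date: B (2021-01-10), G (2021-01-23), C (2021-11-26), F (2021-12-07), D (2022-04-24), E (2022-11-17).
The subordination applies — G was senior to D — so G and D swap.

A, B, D, C, F, G, E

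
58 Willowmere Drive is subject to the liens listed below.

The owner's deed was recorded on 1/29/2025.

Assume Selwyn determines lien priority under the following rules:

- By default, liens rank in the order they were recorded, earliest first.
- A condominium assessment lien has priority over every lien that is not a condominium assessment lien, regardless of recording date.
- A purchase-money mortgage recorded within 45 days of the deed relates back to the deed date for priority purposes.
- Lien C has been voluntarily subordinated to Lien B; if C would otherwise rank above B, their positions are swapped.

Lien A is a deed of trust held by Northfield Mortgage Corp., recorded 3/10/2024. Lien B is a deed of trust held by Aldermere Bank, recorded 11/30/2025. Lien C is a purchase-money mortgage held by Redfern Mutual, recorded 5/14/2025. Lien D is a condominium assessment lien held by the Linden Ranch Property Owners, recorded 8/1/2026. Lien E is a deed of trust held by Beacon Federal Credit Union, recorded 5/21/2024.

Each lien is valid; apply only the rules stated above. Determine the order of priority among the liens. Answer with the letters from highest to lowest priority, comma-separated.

D, A, E, B, C

Effective dates: C missed the 45-day window (105 days after the deed), so its recording date stands.
D, as a condominium assessment lien, has superpriority and ranks first.
Remaining liens by effective date: A (3/10/2024), E (5/21/2024), C (5/14/2025), B (11/30/2025).
C would otherwise be senior to B, so under the subordination agreement C and B exchange positions.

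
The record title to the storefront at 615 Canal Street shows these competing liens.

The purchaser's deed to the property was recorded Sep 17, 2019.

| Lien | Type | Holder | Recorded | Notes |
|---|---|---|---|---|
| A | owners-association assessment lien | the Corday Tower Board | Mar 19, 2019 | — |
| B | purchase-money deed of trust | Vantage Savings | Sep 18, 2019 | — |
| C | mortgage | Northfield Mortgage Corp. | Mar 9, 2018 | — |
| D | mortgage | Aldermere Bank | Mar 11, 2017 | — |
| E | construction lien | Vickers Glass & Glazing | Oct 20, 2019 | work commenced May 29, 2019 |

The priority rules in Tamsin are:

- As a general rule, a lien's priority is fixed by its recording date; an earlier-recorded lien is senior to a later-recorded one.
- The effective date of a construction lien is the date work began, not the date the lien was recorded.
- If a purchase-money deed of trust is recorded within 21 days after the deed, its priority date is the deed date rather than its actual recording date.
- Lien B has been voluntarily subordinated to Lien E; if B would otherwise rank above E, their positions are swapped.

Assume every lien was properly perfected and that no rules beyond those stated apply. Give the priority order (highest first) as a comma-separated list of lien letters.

Effective dates: B's effective date is the deed date, Sep 17, 2019; E is treated as recorded May 29, 2019, the work-commencement date.
Sorted by effective date: D (Mar 11, 2017), C (Mar 9, 2018), A (Mar 19, 2019), E (May 29, 2019), B (Sep 17, 2019).
Since B is not senior to E, the subordination leaves the order unchanged.

D, C, A, E, B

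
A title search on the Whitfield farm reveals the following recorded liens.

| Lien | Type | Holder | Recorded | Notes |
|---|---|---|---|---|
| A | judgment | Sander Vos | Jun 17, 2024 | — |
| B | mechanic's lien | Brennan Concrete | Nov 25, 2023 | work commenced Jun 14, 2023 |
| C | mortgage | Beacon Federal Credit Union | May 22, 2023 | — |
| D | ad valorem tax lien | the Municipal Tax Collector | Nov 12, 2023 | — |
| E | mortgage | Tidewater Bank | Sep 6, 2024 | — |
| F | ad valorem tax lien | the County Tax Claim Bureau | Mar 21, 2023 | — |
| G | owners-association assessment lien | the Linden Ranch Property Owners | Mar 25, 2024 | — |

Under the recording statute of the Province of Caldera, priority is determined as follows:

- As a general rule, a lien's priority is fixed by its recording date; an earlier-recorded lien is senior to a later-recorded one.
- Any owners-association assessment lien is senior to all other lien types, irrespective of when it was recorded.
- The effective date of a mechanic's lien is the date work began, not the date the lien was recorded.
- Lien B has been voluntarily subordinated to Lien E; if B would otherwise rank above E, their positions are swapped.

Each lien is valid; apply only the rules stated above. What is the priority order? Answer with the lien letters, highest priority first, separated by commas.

G, F, C, E, D, A, B

First, effective dates: B's effective date is Jun 14, 2023, when work began.
G is an owners-association assessment lien, so it outranks all other liens regardless of date.
Remaining liens by effective date: F (Mar 21, 2023), C (May 22, 2023), B (Jun 14, 2023), D (Nov 12, 2023), A (Jun 17, 2024), E (Sep 6, 2024).
B would otherwise be senior to E, so under the subordination agreement B and E exchange positions.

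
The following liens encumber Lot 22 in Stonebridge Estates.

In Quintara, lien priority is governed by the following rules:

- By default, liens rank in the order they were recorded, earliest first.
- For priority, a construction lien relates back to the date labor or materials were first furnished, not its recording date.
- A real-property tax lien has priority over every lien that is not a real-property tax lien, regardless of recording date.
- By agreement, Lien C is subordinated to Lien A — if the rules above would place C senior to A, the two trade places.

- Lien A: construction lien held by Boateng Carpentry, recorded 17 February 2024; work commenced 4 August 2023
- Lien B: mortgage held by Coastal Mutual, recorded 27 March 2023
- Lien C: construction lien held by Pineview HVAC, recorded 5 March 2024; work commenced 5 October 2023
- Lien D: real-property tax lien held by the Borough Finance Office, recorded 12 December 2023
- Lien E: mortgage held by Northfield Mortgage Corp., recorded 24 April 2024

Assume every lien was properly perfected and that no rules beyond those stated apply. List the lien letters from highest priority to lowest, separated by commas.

D, B, A, C, E

Effective dates: A is treated as recorded 4 August 2023, the work-commencement date; C is treated as recorded 5 October 2023, the work-commencement date.
D is a real-property tax lien, so it outranks all other liens regardless of date.
The other liens, earliest effective date first: B (27 March 2023), A (4 August 2023), C (5 October 2023), E (24 April 2024).
C is already junior to A, so the subordination agreement changes nothing.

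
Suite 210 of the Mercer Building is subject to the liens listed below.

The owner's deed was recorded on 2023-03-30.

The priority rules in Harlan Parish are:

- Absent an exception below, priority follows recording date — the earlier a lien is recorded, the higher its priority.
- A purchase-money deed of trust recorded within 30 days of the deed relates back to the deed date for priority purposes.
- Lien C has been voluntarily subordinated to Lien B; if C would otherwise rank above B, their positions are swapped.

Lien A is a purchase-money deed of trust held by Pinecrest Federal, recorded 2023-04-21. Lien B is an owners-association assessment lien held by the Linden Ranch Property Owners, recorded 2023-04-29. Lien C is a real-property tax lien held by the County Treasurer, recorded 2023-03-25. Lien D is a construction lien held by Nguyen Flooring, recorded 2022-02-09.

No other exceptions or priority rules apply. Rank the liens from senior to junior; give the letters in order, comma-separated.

Effective dates after the stated exceptions: A relates back to the deed date 2023-03-30.
By effective date, earliest first: D (2022-02-09), C (2023-03-25), A (2023-03-30), B (2023-04-29).
C is senior to B before the subordination, so the two trade places.

D, B, A, C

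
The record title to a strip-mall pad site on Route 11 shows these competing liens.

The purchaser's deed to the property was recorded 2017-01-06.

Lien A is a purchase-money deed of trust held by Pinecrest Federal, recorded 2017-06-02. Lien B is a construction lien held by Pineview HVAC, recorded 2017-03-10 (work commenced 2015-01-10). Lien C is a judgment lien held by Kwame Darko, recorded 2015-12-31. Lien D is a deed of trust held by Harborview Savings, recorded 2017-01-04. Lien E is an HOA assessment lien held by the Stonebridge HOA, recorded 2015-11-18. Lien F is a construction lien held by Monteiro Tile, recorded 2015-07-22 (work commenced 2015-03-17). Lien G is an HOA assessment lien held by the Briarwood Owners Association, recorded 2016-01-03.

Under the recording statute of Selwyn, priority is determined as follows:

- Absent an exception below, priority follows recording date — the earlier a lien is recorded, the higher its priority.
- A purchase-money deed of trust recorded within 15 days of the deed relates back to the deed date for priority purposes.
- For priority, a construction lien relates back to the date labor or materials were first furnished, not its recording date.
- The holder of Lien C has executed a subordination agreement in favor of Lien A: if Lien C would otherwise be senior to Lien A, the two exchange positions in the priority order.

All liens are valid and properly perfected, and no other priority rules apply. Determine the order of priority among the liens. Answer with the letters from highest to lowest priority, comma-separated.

Effective dates: A was recorded 147 days after the deed — beyond 15 days — so no relation-back applies; B relates back to 2015-01-10 (work commenced); F relates back to 2015-03-17 (work commenced).
Ordering by effective date: B (2015-01-10), F (2015-03-17), E (2015-11-18), C (2015-12-31), G (2016-01-03), D (2017-01-04), A (2017-06-02).
Because C would otherwise rank above A, the subordination swaps them.

B, F, E, A, G, D, C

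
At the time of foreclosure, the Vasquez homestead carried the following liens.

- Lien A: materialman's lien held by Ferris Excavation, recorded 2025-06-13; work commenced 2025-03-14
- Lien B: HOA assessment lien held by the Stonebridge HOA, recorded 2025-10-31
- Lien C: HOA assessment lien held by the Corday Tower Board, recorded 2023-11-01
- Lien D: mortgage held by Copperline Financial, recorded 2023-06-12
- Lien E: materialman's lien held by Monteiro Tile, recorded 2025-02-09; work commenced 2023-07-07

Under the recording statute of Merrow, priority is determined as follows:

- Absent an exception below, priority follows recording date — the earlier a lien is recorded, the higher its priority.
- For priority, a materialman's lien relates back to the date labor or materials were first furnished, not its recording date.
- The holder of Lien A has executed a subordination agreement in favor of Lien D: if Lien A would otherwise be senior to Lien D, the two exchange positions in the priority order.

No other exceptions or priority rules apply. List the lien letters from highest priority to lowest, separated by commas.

D, E, C, A, B

First, effective dates: A is treated as recorded 2025-03-14, the work-commencement date; E is treated as recorded 2023-07-07, the work-commencement date.
Sorted by effective date: D (2023-06-12), E (2023-07-07), C (2023-11-01), A (2025-03-14), B (2025-10-31).
Since A is not senior to D, the subordination leaves the order unchanged.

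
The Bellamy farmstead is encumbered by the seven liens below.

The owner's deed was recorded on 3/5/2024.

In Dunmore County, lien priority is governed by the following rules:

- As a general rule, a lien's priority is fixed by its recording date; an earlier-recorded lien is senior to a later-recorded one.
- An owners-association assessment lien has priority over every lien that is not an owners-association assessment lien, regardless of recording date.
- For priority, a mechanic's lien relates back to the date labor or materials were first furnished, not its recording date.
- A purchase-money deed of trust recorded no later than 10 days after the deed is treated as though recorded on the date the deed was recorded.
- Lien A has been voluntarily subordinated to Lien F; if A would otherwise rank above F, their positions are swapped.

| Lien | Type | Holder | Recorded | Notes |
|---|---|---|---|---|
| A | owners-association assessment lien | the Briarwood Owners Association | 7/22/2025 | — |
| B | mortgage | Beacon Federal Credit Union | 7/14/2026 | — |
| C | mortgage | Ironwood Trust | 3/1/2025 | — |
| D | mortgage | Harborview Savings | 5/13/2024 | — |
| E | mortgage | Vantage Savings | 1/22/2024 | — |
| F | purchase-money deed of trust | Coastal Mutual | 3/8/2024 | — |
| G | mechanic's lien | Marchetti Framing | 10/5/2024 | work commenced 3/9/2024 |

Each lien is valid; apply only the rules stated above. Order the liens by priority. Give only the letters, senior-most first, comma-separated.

F, E, A, G, D, C, B

First, effective dates: F relates back to the deed date 3/5/2024; G's effective date is 3/9/2024, when work began.
A is an owners-association assessment lien and takes priority over every other lien.
Remaining liens by effective date: E (1/22/2024), F (3/5/2024), G (3/9/2024), D (5/13/2024), C (3/1/2025), B (7/14/2026).
The subordination applies — A was senior to F — so A and F swap.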